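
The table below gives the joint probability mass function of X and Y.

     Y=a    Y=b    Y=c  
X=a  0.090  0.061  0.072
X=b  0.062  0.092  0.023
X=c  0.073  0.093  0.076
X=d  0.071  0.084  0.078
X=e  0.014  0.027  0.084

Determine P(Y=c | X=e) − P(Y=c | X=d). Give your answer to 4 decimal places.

P(X=e) = 0.014 + 0.027 + 0.084 = 0.125; P(Y=c | X=e) = 0.084/0.125 = 0.67200.
P(X=d) = 0.071 + 0.084 + 0.078 = 0.233; P(Y=c | X=d) = 0.078/0.233 = 0.33476.
Difference = 0.3372.

0.3372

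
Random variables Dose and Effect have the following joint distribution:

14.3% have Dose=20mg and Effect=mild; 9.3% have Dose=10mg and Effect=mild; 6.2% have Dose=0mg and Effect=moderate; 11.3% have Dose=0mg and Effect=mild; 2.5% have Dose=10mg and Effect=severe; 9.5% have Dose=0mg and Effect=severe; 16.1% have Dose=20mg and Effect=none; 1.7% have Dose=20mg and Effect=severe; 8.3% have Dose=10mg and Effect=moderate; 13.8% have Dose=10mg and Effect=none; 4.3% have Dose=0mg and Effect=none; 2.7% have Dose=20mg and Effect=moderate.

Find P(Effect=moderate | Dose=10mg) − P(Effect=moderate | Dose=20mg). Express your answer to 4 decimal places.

P(Dose=10mg) = 0.138 + 0.093 + 0.083 + 0.025 = 0.339; P(Effect=moderate | Dose=10mg) = 0.083/0.339 = 0.24484.
P(Dose=20mg) = 0.161 + 0.143 + 0.027 + 0.017 = 0.348; P(Effect=moderate | Dose=20mg) = 0.027/0.348 = 0.07759.
Difference = 0.1673.

0.1673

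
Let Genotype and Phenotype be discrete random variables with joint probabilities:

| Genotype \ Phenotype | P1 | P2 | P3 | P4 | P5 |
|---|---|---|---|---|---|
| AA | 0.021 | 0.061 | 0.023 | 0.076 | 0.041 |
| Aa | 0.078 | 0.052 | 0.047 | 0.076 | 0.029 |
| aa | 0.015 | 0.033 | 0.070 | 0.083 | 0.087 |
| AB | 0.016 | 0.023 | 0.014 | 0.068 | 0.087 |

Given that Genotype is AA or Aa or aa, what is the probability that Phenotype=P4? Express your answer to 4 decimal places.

0.2967

P(Genotype=AA) = 0.021 + 0.061 + 0.023 + 0.076 + 0.041 = 0.222.
P(Genotype=Aa) = 0.078 + 0.052 + 0.047 + 0.076 + 0.029 = 0.282.
P(Genotype=aa) = 0.015 + 0.033 + 0.070 + 0.083 + 0.087 = 0.288.
P(Genotype ∈ {AA, Aa, aa}) = 0.222 + 0.282 + 0.288 = 0.792; P(Phenotype=P4, Genotype ∈ {AA, Aa, aa}) = 0.076 + 0.076 + 0.083 = 0.235.
P(Phenotype=P4 | Genotype ∈ {AA, Aa, aa}) = 0.235/0.792 = 0.2967.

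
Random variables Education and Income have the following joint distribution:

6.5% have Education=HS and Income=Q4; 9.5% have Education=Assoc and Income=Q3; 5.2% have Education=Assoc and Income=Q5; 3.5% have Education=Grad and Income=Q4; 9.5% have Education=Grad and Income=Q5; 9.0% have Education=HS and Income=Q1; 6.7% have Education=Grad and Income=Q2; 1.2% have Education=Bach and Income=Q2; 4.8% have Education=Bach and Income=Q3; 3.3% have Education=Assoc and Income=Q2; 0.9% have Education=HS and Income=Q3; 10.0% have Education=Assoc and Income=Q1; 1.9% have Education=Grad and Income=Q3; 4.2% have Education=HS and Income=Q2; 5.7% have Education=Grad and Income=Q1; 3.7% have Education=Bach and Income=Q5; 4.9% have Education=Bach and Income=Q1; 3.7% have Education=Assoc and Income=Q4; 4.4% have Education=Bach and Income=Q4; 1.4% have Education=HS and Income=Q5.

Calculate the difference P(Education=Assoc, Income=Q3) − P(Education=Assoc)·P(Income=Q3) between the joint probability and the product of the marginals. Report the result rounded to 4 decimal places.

P(Education=Assoc) = 0.100 + 0.033 + 0.095 + 0.037 + 0.052 = 0.317.
P(Income=Q3) = 0.009 + 0.095 + 0.048 + 0.019 = 0.171.
P(Education=Assoc, Income=Q3) − P(Education=Assoc)P(Income=Q3) = 0.095 − 0.317×0.171 = 0.0408.

0.0408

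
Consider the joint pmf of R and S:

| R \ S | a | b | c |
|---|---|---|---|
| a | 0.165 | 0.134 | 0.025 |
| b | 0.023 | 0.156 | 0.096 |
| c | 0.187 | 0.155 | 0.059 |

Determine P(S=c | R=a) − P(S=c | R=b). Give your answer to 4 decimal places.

-0.2719

P(R=a) = 0.165 + 0.134 + 0.025 = 0.324; P(S=c | R=a) = 0.025/0.324 = 0.07716.
P(R=b) = 0.023 + 0.156 + 0.096 = 0.275; P(S=c | R=b) = 0.096/0.275 = 0.34909.
Difference = -0.2719.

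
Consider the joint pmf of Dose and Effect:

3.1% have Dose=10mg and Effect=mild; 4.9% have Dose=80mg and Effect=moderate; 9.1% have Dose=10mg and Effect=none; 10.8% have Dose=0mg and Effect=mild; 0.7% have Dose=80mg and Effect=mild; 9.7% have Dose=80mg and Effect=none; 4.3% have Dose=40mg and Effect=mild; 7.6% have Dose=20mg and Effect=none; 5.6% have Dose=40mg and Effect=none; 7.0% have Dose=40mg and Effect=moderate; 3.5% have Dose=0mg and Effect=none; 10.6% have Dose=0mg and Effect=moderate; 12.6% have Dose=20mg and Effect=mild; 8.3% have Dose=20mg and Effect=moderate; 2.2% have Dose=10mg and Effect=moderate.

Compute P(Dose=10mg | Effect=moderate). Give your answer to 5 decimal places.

0.06667

P(Effect=moderate) = 0.106 + 0.022 + 0.083 + 0.070 + 0.049 = 0.330.
P(Dose=10mg | Effect=moderate) = 0.022/0.330 = 0.06667.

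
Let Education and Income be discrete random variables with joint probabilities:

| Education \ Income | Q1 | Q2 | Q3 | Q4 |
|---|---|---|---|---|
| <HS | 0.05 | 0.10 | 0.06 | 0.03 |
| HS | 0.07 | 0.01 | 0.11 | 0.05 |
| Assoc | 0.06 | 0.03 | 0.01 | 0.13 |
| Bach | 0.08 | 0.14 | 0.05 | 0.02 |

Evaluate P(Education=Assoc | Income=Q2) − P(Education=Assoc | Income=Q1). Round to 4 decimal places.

-0.1236

P(Income=Q2) = 0.10 + 0.01 + 0.03 + 0.14 = 0.28; P(Education=Assoc | Income=Q2) = 0.03/0.28 = 0.10714.
P(Income=Q1) = 0.05 + 0.07 + 0.06 + 0.08 = 0.26; P(Education=Assoc | Income=Q1) = 0.06/0.26 = 0.23077.
Difference = -0.1236.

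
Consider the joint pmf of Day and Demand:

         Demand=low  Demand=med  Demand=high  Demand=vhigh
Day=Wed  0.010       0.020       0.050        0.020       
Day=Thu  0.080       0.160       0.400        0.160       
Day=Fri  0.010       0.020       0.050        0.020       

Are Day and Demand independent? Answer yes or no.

yes

Every cell satisfies P(Day,Demand) = P(Day)·P(Demand). For instance P(Day=Wed) = 0.100, P(Demand=vhigh) = 0.200, and 0.100×0.200 = 0.020 matches the joint entry. So Day and Demand are independent.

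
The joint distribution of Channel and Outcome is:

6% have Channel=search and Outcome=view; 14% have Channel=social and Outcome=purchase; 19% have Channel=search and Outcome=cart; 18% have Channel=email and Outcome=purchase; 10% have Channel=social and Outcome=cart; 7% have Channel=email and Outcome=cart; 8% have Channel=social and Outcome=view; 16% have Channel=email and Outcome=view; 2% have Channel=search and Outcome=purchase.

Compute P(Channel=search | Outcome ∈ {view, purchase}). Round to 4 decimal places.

P(Outcome=view) = 0.16 + 0.06 + 0.08 = 0.30.
P(Outcome=purchase) = 0.18 + 0.02 + 0.14 = 0.34.
P(Outcome ∈ {view, purchase}) = 0.30 + 0.34 = 0.64; P(Channel=search, Outcome ∈ {view, purchase}) = 0.06 + 0.02 = 0.08.
P(Channel=search | Outcome ∈ {view, purchase}) = 0.08/0.64 = 0.1250.

0.1250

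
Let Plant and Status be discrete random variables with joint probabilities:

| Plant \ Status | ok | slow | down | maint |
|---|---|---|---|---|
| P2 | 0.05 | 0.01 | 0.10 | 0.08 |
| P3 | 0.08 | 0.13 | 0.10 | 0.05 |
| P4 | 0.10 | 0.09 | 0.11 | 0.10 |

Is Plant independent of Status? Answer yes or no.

P(Plant=P3) = 0.36 and P(Status=slow) = 0.23, so their product is 0.0828, but P(Plant=P3, Status=slow) = 0.13. Since these differ, Plant and Status are not independent.

no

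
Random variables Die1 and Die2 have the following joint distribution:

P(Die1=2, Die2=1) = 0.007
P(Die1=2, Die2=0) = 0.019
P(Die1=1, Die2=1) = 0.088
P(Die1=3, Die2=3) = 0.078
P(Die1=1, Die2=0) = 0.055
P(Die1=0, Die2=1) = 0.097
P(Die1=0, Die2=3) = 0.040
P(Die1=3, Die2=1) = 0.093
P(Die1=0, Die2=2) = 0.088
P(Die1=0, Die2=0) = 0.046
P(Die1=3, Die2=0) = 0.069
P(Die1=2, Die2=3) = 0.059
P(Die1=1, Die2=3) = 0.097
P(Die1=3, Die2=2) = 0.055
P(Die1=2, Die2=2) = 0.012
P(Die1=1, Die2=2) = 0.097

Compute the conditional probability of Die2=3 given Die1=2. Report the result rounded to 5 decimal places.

0.60825

P(Die1=2) = 0.019 + 0.007 + 0.012 + 0.059 = 0.097.
P(Die2=3 | Die1=2) = 0.059/0.097 = 0.60825.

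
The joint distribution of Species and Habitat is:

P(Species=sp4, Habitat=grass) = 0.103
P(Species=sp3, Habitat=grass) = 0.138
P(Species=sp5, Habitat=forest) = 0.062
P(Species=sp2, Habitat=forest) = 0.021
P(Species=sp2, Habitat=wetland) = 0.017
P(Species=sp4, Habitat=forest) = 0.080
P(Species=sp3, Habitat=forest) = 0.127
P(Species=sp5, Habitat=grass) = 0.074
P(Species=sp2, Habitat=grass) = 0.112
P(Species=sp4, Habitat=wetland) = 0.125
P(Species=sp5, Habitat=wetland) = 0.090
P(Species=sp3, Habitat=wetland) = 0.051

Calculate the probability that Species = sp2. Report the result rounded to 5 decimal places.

0.15000

P(Species=sp2) = 0.021 + 0.112 + 0.017 = 0.150.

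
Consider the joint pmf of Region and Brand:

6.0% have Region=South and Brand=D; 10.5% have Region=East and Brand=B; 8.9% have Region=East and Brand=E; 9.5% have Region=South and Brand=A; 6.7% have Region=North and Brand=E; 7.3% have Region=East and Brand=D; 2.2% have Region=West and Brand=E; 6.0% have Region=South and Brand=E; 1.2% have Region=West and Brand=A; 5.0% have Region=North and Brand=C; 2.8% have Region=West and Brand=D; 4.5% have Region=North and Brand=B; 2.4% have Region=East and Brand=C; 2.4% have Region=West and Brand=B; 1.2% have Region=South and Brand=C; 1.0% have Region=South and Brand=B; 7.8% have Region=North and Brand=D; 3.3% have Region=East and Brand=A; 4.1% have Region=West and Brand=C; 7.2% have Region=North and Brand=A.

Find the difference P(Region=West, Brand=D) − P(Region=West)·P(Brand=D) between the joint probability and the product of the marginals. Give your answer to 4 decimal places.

P(Region=West) = 0.012 + 0.024 + 0.041 + 0.028 + 0.022 = 0.127.
P(Brand=D) = 0.078 + 0.060 + 0.073 + 0.028 = 0.239.
P(Region=West, Brand=D) − P(Region=West)P(Brand=D) = 0.028 − 0.127×0.239 = -0.0024.

-0.0024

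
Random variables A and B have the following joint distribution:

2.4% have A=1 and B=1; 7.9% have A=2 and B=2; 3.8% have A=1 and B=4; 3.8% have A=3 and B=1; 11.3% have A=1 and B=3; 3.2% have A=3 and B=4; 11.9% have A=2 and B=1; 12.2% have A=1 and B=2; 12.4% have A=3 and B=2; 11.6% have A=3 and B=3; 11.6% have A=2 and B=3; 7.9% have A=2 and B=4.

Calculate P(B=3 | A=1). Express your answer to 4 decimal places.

P(A=1) = 0.024 + 0.122 + 0.113 + 0.038 = 0.297.
P(B=3 | A=1) = 0.113/0.297 = 0.3805.

0.3805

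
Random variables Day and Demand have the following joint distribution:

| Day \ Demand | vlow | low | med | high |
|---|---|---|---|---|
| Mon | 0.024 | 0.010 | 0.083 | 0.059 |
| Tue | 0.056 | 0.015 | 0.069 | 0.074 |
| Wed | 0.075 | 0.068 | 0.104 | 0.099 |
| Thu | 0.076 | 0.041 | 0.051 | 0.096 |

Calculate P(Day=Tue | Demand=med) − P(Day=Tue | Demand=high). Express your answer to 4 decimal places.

P(Demand=med) = 0.083 + 0.069 + 0.104 + 0.051 = 0.307; P(Day=Tue | Demand=med) = 0.069/0.307 = 0.22476.
P(Demand=high) = 0.059 + 0.074 + 0.099 + 0.096 = 0.328; P(Day=Tue | Demand=high) = 0.074/0.328 = 0.22561.
Difference = -0.0009.

-0.0009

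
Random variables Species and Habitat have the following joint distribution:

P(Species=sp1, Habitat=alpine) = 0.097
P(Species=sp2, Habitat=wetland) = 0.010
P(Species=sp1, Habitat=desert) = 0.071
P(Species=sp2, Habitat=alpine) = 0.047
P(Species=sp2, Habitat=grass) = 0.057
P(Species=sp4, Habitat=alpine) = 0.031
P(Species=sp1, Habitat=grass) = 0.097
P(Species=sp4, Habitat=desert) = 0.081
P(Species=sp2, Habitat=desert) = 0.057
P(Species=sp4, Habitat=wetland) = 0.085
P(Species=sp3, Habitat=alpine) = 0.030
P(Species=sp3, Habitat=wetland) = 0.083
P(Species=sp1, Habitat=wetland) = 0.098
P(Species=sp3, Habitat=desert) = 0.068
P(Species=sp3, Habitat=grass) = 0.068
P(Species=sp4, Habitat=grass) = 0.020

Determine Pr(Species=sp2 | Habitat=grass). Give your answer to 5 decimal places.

P(Habitat=grass) = 0.097 + 0.057 + 0.068 + 0.020 = 0.242.
P(Species=sp2 | Habitat=grass) = 0.057/0.242 = 0.23554.

0.23554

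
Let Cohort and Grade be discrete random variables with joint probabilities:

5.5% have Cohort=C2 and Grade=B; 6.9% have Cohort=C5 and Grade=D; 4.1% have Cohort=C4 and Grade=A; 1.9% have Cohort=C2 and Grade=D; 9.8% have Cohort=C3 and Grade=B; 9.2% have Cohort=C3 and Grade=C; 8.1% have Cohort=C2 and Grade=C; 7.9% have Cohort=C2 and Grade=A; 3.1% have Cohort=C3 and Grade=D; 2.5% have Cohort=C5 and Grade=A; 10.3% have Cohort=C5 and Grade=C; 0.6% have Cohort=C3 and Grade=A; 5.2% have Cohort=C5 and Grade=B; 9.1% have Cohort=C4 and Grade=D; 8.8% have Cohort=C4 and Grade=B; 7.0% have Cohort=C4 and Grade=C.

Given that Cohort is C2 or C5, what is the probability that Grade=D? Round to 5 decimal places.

P(Cohort=C2) = 0.079 + 0.055 + 0.081 + 0.019 = 0.234.
P(Cohort=C5) = 0.025 + 0.052 + 0.103 + 0.069 = 0.249.
P(Cohort ∈ {C2, C5}) = 0.234 + 0.249 = 0.483; P(Grade=D, Cohort ∈ {C2, C5}) = 0.019 + 0.069 = 0.088.
P(Grade=D | Cohort ∈ {C2, C5}) = 0.088/0.483 = 0.18219.

0.18219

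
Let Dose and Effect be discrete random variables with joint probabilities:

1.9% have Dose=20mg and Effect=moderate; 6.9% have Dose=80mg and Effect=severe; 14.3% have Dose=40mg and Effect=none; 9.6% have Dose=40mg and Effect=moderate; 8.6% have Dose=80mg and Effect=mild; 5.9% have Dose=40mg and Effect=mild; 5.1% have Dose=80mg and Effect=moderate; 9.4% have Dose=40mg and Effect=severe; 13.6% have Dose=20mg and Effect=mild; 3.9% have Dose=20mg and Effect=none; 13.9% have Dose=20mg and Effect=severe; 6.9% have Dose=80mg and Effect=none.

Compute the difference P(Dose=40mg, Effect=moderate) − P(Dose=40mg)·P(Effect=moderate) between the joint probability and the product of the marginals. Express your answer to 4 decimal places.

0.0309

P(Dose=40mg) = 0.143 + 0.059 + 0.096 + 0.094 = 0.392.
P(Effect=moderate) = 0.019 + 0.096 + 0.051 = 0.166.
P(Dose=40mg, Effect=moderate) − P(Dose=40mg)P(Effect=moderate) = 0.096 − 0.392×0.166 = 0.0309.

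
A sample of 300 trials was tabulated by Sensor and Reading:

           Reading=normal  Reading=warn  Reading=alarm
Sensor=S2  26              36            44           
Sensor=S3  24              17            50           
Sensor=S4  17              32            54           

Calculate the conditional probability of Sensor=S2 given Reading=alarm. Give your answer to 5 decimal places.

Total with Reading=alarm: 44 + 50 + 54 = 148.
P(Sensor=S2 | Reading=alarm) = 44/148 = 0.29730.

0.29730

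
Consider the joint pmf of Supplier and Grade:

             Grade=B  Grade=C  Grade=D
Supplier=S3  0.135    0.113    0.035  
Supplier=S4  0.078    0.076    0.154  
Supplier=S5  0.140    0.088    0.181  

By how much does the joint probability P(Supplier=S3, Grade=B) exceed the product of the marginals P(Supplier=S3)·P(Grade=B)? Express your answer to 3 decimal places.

P(Supplier=S3) = 0.135 + 0.113 + 0.035 = 0.283.
P(Grade=B) = 0.135 + 0.078 + 0.140 = 0.353.
P(Supplier=S3, Grade=B) − P(Supplier=S3)P(Grade=B) = 0.135 − 0.283×0.353 = 0.035.

0.035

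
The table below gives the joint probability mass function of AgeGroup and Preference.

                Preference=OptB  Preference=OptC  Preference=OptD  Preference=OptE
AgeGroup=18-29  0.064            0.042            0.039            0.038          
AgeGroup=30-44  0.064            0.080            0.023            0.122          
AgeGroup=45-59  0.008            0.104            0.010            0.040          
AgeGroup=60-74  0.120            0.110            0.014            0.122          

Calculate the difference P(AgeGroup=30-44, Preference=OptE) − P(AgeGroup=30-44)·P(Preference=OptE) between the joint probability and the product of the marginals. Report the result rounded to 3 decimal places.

P(AgeGroup=30-44) = 0.064 + 0.080 + 0.023 + 0.122 = 0.289.
P(Preference=OptE) = 0.038 + 0.122 + 0.040 + 0.122 = 0.322.
P(AgeGroup=30-44, Preference=OptE) − P(AgeGroup=30-44)P(Preference=OptE) = 0.122 − 0.289×0.322 = 0.029.

0.029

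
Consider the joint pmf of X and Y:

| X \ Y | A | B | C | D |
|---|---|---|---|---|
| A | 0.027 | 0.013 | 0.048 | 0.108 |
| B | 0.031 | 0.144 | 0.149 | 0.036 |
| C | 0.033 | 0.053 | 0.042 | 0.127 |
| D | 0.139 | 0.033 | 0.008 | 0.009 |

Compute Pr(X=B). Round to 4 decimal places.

0.3600

P(X=B) = 0.031 + 0.144 + 0.149 + 0.036 = 0.360.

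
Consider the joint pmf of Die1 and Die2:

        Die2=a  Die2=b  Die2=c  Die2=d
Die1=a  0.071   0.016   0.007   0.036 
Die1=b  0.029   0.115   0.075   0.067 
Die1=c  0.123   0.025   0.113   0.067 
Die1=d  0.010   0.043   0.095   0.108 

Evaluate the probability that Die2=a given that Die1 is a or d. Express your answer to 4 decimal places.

P(Die1=a) = 0.071 + 0.016 + 0.007 + 0.036 = 0.130.
P(Die1=d) = 0.010 + 0.043 + 0.095 + 0.108 = 0.256.
P(Die1 ∈ {a, d}) = 0.130 + 0.256 = 0.386; P(Die2=a, Die1 ∈ {a, d}) = 0.071 + 0.010 = 0.081.
P(Die2=a | Die1 ∈ {a, d}) = 0.081/0.386 = 0.2098.

0.2098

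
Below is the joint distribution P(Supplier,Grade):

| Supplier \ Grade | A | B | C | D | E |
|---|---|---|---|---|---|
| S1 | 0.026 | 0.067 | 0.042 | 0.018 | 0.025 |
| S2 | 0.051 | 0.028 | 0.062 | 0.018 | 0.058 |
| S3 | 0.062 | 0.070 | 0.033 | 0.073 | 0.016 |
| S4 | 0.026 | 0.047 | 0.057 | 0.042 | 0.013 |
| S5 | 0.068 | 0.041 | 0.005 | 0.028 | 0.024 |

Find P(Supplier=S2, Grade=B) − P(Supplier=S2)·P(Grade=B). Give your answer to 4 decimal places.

P(Supplier=S2) = 0.051 + 0.028 + 0.062 + 0.018 + 0.058 = 0.217.
P(Grade=B) = 0.067 + 0.028 + 0.070 + 0.047 + 0.041 = 0.253.
P(Supplier=S2, Grade=B) − P(Supplier=S2)P(Grade=B) = 0.028 − 0.217×0.253 = -0.0269.

-0.0269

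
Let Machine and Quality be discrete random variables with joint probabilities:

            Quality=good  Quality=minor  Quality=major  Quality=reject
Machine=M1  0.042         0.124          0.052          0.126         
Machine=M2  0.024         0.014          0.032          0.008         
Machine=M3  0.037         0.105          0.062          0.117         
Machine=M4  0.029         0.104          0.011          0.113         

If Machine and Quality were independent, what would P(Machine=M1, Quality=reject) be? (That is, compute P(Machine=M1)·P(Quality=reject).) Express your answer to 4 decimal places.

0.1252

P(Machine=M1) = 0.042 + 0.124 + 0.052 + 0.126 = 0.344.
P(Quality=reject) = 0.126 + 0.008 + 0.117 + 0.113 = 0.364.
Product: 0.344 × 0.364 = 0.1252.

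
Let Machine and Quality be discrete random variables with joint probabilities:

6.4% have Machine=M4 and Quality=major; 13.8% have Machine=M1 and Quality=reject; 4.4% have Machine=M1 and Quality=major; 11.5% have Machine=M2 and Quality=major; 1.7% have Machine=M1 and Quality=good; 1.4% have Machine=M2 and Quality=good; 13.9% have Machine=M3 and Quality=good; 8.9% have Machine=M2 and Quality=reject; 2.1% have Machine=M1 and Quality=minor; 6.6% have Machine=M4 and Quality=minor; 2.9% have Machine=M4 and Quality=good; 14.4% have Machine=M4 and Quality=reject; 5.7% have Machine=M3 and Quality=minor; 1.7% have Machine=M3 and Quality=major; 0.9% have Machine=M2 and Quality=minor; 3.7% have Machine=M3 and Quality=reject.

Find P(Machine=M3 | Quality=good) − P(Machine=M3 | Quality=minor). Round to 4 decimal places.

P(Quality=good) = 0.017 + 0.014 + 0.139 + 0.029 = 0.199; P(Machine=M3 | Quality=good) = 0.139/0.199 = 0.69849.
P(Quality=minor) = 0.021 + 0.009 + 0.057 + 0.066 = 0.153; P(Machine=M3 | Quality=minor) = 0.057/0.153 = 0.37255.
Difference = 0.3259.

0.3259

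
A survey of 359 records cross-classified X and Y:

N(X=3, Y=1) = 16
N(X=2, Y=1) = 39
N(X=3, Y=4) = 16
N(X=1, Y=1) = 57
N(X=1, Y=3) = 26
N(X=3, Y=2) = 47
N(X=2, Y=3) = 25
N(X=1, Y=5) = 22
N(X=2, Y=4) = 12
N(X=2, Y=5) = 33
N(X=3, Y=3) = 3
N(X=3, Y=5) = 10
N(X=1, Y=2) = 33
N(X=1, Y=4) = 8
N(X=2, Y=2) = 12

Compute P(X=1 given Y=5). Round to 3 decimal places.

Total with Y=5: 22 + 33 + 10 = 65.
P(X=1 | Y=5) = 22/65 = 0.338.

0.338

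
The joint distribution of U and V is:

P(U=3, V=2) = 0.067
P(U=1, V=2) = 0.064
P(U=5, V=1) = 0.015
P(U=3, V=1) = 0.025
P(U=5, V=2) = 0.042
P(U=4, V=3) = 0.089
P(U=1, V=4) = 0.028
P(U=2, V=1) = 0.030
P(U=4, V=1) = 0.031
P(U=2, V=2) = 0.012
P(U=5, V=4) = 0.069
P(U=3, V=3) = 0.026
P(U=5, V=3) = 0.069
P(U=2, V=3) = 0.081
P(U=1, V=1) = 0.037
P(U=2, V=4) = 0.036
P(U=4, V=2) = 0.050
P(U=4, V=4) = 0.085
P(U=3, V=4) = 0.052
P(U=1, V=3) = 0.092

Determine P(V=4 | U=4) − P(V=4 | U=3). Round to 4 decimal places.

0.0275

P(U=4) = 0.031 + 0.050 + 0.089 + 0.085 = 0.255; P(V=4 | U=4) = 0.085/0.255 = 0.33333.
P(U=3) = 0.025 + 0.067 + 0.026 + 0.052 = 0.170; P(V=4 | U=3) = 0.052/0.170 = 0.30588.
Difference = 0.0275.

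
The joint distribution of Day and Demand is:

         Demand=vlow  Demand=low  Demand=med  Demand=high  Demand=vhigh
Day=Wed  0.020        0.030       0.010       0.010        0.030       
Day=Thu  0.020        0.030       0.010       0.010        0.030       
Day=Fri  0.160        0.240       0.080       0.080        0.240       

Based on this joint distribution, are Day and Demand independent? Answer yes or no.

yes

Every cell satisfies P(Day,Demand) = P(Day)·P(Demand). For instance P(Day=Fri) = 0.800, P(Demand=med) = 0.100, and 0.800×0.100 = 0.080 matches the joint entry. So Day and Demand are independent.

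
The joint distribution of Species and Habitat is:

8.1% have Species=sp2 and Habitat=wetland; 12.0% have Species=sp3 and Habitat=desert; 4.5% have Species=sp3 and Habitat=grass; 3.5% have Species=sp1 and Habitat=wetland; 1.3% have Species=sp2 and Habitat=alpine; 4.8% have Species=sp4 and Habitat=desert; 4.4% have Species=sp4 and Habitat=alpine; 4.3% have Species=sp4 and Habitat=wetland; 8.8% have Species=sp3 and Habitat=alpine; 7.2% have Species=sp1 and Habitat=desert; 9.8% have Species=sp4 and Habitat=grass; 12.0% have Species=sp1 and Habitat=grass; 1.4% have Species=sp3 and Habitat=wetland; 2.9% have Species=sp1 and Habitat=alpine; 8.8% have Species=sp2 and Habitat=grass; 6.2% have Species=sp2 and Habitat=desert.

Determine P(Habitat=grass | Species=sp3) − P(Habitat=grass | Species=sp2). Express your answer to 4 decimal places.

P(Species=sp3) = 0.045 + 0.014 + 0.120 + 0.088 = 0.267; P(Habitat=grass | Species=sp3) = 0.045/0.267 = 0.16854.
P(Species=sp2) = 0.088 + 0.081 + 0.062 + 0.013 = 0.244; P(Habitat=grass | Species=sp2) = 0.088/0.244 = 0.36066.
Difference = -0.1921.

-0.1921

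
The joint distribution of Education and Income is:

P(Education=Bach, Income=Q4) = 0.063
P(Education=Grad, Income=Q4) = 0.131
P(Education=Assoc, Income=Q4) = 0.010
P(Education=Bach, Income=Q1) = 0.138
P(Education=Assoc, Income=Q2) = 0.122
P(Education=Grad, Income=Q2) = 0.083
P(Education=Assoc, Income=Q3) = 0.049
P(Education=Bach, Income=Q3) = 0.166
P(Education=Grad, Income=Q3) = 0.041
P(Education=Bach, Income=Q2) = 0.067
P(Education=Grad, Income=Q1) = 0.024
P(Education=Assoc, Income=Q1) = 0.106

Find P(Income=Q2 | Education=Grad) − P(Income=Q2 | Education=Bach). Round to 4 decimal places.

0.1431

P(Education=Grad) = 0.024 + 0.083 + 0.041 + 0.131 = 0.279; P(Income=Q2 | Education=Grad) = 0.083/0.279 = 0.29749.
P(Education=Bach) = 0.138 + 0.067 + 0.166 + 0.063 = 0.434; P(Income=Q2 | Education=Bach) = 0.067/0.434 = 0.15438.
Difference = 0.1431.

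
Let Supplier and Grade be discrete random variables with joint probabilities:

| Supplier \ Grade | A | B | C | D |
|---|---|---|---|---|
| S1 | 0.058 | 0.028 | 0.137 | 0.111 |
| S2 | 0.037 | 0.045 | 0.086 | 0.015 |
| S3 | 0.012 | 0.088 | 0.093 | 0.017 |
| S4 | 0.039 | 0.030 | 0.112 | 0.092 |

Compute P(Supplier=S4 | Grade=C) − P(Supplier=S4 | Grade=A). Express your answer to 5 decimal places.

P(Grade=C) = 0.137 + 0.086 + 0.093 + 0.112 = 0.428; P(Supplier=S4 | Grade=C) = 0.112/0.428 = 0.261682.
P(Grade=A) = 0.058 + 0.037 + 0.012 + 0.039 = 0.146; P(Supplier=S4 | Grade=A) = 0.039/0.146 = 0.267123.
Difference = -0.00544.

-0.00544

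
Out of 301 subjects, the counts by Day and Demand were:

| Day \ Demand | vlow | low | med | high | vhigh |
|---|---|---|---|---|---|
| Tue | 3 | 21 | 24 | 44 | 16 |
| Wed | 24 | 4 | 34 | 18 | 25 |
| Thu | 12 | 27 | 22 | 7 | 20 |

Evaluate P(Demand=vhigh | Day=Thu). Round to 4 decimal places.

0.2273

Total with Day=Thu: 12 + 27 + 22 + 7 + 20 = 88.
P(Demand=vhigh | Day=Thu) = 20/88 = 0.2273.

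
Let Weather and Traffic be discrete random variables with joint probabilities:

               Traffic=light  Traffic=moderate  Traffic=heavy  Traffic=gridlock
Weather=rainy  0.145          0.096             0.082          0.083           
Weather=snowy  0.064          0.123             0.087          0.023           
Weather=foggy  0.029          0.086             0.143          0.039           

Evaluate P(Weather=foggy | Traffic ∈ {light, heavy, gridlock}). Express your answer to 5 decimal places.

P(Traffic=light) = 0.145 + 0.064 + 0.029 = 0.238.
P(Traffic=heavy) = 0.082 + 0.087 + 0.143 = 0.312.
P(Traffic=gridlock) = 0.083 + 0.023 + 0.039 = 0.145.
P(Traffic ∈ {light, heavy, gridlock}) = 0.238 + 0.312 + 0.145 = 0.695; P(Weather=foggy, Traffic ∈ {light, heavy, gridlock}) = 0.029 + 0.143 + 0.039 = 0.211.
P(Weather=foggy | Traffic ∈ {light, heavy, gridlock}) = 0.211/0.695 = 0.30360.

0.30360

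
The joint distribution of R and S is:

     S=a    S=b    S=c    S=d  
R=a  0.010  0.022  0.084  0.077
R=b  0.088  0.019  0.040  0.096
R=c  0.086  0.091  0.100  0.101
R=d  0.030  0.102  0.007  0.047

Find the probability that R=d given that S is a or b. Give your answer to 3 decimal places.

P(S=a) = 0.010 + 0.088 + 0.086 + 0.030 = 0.214.
P(S=b) = 0.022 + 0.019 + 0.091 + 0.102 = 0.234.
P(S ∈ {a, b}) = 0.214 + 0.234 = 0.448; P(R=d, S ∈ {a, b}) = 0.030 + 0.102 = 0.132.
P(R=d | S ∈ {a, b}) = 0.132/0.448 = 0.295.

0.295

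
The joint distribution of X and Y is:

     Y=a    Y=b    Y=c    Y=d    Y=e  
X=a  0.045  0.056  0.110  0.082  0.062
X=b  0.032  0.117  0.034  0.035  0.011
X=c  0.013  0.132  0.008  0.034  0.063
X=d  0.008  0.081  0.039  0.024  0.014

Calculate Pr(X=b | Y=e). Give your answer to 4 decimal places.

P(Y=e) = 0.062 + 0.011 + 0.063 + 0.014 = 0.150.
P(X=b | Y=e) = 0.011/0.150 = 0.0733.

0.0733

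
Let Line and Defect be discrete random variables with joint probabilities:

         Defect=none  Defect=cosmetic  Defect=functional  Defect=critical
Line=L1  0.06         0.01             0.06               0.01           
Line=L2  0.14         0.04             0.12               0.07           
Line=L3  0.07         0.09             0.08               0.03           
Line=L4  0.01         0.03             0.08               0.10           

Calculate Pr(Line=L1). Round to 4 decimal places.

P(Line=L1) = 0.06 + 0.01 + 0.06 + 0.01 = 0.14.

0.1400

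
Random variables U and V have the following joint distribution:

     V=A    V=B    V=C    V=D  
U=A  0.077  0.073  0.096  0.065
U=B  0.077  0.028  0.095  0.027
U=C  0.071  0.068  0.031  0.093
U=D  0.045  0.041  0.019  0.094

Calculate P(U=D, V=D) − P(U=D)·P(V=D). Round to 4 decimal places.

0.0385

P(U=D) = 0.045 + 0.041 + 0.019 + 0.094 = 0.199.
P(V=D) = 0.065 + 0.027 + 0.093 + 0.094 = 0.279.
P(U=D, V=D) − P(U=D)P(V=D) = 0.094 − 0.199×0.279 = 0.0385.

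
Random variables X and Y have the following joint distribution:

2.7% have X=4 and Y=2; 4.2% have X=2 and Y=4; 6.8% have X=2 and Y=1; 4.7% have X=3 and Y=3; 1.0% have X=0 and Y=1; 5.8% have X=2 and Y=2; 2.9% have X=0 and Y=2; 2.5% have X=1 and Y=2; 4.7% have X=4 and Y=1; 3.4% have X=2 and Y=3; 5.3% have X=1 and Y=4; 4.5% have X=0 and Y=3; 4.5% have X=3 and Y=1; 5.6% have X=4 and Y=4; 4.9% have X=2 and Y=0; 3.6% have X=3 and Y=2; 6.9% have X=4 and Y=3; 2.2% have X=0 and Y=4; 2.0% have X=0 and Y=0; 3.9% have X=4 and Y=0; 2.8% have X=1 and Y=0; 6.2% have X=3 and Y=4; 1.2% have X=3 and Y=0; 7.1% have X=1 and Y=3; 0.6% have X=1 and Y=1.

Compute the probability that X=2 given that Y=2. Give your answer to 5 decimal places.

P(Y=2) = 0.029 + 0.025 + 0.058 + 0.036 + 0.027 = 0.175.
P(X=2 | Y=2) = 0.058/0.175 = 0.33143.

0.33143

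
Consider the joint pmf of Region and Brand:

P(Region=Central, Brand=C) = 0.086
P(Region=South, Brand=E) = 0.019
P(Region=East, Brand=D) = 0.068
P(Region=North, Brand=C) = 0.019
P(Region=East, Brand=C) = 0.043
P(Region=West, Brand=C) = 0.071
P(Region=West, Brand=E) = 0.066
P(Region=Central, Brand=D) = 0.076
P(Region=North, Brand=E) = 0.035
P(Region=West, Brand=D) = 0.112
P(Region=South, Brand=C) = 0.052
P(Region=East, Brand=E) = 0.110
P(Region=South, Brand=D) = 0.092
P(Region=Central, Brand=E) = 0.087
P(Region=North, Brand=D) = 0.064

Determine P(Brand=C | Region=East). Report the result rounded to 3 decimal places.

P(Region=East) = 0.043 + 0.068 + 0.110 = 0.221.
P(Brand=C | Region=East) = 0.043/0.221 = 0.195.

0.195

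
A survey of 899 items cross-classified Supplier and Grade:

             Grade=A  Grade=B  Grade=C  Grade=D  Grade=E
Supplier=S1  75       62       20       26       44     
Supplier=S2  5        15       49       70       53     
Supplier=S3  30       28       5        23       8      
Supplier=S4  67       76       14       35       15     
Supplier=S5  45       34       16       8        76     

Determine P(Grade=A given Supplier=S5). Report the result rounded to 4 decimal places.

Total with Supplier=S5: 45 + 34 + 16 + 8 + 76 = 179.
P(Grade=A | Supplier=S5) = 45/179 = 0.2514.

0.2514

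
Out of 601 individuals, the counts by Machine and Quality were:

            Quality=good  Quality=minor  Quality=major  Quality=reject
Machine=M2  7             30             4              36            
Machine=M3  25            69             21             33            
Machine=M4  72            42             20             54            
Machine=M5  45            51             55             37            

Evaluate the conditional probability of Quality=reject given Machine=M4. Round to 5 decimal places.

0.28723

Total with Machine=M4: 72 + 42 + 20 + 54 = 188.
P(Quality=reject | Machine=M4) = 54/188 = 0.28723.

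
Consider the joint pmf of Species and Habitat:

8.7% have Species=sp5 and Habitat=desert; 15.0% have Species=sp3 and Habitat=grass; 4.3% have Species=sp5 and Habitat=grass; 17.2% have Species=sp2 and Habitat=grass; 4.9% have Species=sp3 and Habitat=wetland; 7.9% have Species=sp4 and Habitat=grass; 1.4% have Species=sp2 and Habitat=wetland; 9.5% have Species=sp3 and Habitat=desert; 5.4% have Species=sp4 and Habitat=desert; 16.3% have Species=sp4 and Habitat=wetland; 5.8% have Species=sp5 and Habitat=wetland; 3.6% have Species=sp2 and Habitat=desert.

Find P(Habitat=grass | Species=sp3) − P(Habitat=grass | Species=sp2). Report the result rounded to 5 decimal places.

-0.26457

P(Species=sp3) = 0.150 + 0.049 + 0.095 = 0.294; P(Habitat=grass | Species=sp3) = 0.150/0.294 = 0.510204.
P(Species=sp2) = 0.172 + 0.014 + 0.036 = 0.222; P(Habitat=grass | Species=sp2) = 0.172/0.222 = 0.774775.
Difference = -0.26457.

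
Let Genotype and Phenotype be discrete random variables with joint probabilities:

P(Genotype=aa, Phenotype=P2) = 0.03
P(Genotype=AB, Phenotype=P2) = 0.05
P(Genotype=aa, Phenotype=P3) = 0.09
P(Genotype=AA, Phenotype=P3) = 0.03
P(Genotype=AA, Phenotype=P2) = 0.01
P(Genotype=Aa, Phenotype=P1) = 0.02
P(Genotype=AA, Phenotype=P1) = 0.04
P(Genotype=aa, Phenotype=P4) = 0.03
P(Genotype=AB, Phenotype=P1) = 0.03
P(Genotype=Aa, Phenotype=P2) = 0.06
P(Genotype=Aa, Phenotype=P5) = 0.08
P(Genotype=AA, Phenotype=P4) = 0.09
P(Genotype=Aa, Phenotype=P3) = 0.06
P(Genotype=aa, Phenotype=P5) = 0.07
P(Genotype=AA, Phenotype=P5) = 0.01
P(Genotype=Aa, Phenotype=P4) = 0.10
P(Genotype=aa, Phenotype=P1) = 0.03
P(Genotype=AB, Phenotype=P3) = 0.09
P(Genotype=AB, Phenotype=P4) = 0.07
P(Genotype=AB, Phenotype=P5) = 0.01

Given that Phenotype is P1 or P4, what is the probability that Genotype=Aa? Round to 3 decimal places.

0.293

P(Phenotype=P1) = 0.04 + 0.02 + 0.03 + 0.03 = 0.12.
P(Phenotype=P4) = 0.09 + 0.10 + 0.03 + 0.07 = 0.29.
P(Phenotype ∈ {P1, P4}) = 0.12 + 0.29 = 0.41; P(Genotype=Aa, Phenotype ∈ {P1, P4}) = 0.02 + 0.10 = 0.12.
P(Genotype=Aa | Phenotype ∈ {P1, P4}) = 0.12/0.41 = 0.293.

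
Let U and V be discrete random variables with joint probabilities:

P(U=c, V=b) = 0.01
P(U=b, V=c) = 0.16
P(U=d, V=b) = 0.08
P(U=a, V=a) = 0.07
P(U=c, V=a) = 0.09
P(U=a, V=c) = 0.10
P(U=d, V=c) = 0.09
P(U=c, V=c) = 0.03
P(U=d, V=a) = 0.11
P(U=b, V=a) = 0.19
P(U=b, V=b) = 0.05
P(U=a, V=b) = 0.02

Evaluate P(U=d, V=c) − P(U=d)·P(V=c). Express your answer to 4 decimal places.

P(U=d) = 0.11 + 0.08 + 0.09 = 0.28.
P(V=c) = 0.10 + 0.16 + 0.03 + 0.09 = 0.38.
P(U=d, V=c) − P(U=d)P(V=c) = 0.09 − 0.28×0.38 = -0.0164.

-0.0164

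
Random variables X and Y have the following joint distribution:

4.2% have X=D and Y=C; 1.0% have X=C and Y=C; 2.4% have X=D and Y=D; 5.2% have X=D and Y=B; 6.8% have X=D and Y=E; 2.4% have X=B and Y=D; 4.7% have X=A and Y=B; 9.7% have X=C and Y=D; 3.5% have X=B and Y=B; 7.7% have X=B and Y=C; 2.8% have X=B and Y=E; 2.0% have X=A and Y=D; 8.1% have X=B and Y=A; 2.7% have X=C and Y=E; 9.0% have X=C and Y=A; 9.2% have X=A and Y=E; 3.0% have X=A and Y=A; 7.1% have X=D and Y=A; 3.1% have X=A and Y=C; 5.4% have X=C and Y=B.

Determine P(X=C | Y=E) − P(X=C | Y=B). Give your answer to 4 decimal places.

P(Y=E) = 0.092 + 0.028 + 0.027 + 0.068 = 0.215; P(X=C | Y=E) = 0.027/0.215 = 0.12558.
P(Y=B) = 0.047 + 0.035 + 0.054 + 0.052 = 0.188; P(X=C | Y=B) = 0.054/0.188 = 0.28723.
Difference = -0.1617.

-0.1617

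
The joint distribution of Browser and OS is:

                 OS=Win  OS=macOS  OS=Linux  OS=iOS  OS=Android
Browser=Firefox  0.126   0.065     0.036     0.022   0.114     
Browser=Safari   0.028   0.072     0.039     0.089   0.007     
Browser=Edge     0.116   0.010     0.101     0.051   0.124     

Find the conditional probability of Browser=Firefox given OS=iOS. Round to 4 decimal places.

P(OS=iOS) = 0.022 + 0.089 + 0.051 = 0.162.
P(Browser=Firefox | OS=iOS) = 0.022/0.162 = 0.1358.

0.1358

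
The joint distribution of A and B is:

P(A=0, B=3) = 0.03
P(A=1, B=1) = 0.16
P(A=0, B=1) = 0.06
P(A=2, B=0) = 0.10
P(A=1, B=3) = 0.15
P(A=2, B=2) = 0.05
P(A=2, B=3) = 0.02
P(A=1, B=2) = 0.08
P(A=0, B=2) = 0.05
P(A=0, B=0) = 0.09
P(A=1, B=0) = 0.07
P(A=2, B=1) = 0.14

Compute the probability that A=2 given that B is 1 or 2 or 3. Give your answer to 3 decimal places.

0.284

P(B=1) = 0.06 + 0.16 + 0.14 = 0.36.
P(B=2) = 0.05 + 0.08 + 0.05 = 0.18.
P(B=3) = 0.03 + 0.15 + 0.02 = 0.20.
P(B ∈ {1, 2, 3}) = 0.36 + 0.18 + 0.20 = 0.74; P(A=2, B ∈ {1, 2, 3}) = 0.14 + 0.05 + 0.02 = 0.21.
P(A=2 | B ∈ {1, 2, 3}) = 0.21/0.74 = 0.284.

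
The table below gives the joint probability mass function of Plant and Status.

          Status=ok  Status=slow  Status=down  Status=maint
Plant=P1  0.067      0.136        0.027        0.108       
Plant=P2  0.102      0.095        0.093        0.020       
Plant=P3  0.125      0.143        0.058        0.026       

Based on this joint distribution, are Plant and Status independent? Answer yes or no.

P(Plant=P1) = 0.338 and P(Status=maint) = 0.154, so their product is 0.05205, but P(Plant=P1, Status=maint) = 0.108. Since these differ, Plant and Status are not independent.

no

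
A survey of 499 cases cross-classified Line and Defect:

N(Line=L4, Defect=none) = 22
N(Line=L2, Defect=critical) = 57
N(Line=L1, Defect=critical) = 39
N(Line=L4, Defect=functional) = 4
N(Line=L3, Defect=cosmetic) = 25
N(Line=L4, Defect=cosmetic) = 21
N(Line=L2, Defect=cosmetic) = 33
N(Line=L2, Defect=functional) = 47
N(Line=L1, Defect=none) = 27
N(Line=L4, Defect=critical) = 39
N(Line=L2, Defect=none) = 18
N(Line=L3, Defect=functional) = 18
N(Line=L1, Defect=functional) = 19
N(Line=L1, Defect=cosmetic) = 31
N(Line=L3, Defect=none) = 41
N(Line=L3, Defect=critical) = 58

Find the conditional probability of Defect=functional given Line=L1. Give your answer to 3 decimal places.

0.164

Total with Line=L1: 27 + 31 + 19 + 39 = 116.
P(Defect=functional | Line=L1) = 19/116 = 0.164.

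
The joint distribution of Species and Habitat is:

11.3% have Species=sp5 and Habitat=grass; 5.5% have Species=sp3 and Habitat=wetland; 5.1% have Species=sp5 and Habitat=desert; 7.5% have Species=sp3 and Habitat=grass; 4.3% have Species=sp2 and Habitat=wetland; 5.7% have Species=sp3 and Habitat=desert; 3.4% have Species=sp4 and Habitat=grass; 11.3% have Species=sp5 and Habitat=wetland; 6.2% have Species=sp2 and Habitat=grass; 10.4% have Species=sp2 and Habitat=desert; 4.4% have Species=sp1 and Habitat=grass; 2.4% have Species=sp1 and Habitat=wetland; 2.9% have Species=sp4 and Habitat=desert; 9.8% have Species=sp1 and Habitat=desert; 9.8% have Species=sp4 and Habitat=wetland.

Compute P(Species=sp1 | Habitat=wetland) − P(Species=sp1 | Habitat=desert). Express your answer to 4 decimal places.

P(Habitat=wetland) = 0.024 + 0.043 + 0.055 + 0.098 + 0.113 = 0.333; P(Species=sp1 | Habitat=wetland) = 0.024/0.333 = 0.07207.
P(Habitat=desert) = 0.098 + 0.104 + 0.057 + 0.029 + 0.051 = 0.339; P(Species=sp1 | Habitat=desert) = 0.098/0.339 = 0.28909.
Difference = -0.2170.

-0.2170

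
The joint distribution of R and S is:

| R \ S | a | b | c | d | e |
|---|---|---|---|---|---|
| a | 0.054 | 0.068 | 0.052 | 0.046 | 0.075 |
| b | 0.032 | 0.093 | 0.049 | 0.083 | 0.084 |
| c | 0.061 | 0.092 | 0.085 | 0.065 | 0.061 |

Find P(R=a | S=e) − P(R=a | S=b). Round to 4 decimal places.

0.0721

P(S=e) = 0.075 + 0.084 + 0.061 = 0.220; P(R=a | S=e) = 0.075/0.220 = 0.34091.
P(S=b) = 0.068 + 0.093 + 0.092 = 0.253; P(R=a | S=b) = 0.068/0.253 = 0.26877.
Difference = 0.0721.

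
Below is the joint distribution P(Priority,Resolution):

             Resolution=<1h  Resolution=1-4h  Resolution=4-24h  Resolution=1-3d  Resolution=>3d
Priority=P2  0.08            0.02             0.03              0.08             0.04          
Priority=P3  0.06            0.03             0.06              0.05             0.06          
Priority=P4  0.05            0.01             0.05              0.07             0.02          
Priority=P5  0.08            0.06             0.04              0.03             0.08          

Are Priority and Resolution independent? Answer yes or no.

no

P(Priority=P5) = 0.29 and P(Resolution=1-3d) = 0.23, so their product is 0.0667, but P(Priority=P5, Resolution=1-3d) = 0.03. Since these differ, Priority and Resolution are not independent.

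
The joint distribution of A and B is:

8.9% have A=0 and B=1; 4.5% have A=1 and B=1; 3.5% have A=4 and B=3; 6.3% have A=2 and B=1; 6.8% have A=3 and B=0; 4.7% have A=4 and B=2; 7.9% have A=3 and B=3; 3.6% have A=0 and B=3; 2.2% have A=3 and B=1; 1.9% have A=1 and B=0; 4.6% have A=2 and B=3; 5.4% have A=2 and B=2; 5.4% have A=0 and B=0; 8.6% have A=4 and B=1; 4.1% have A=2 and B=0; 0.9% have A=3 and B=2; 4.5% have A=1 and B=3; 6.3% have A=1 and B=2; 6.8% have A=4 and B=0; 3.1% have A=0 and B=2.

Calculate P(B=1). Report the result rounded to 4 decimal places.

P(B=1) = 0.089 + 0.045 + 0.063 + 0.022 + 0.086 = 0.305.

0.3050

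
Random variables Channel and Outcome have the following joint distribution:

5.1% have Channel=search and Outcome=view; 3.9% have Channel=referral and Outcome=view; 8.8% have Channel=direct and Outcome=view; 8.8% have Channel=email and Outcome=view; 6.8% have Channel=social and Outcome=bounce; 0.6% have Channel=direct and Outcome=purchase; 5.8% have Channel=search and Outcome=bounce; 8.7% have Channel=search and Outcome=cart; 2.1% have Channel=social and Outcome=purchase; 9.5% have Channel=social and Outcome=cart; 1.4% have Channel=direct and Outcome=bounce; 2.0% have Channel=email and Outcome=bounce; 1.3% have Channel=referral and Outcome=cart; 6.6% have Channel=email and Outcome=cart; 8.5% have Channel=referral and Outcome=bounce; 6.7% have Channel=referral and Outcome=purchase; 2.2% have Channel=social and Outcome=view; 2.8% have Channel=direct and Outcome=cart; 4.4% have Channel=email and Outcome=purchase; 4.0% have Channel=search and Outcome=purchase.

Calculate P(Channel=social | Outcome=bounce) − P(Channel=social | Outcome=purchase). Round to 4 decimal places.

P(Outcome=bounce) = 0.020 + 0.058 + 0.068 + 0.014 + 0.085 = 0.245; P(Channel=social | Outcome=bounce) = 0.068/0.245 = 0.27755.
P(Outcome=purchase) = 0.044 + 0.040 + 0.021 + 0.006 + 0.067 = 0.178; P(Channel=social | Outcome=purchase) = 0.021/0.178 = 0.11798.
Difference = 0.1596.

0.1596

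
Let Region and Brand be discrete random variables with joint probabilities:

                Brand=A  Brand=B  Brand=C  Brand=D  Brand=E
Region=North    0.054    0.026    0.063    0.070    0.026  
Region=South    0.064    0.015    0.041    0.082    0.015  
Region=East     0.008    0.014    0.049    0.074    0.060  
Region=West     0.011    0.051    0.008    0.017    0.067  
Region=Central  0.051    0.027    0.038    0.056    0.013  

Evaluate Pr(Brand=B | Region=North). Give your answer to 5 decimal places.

0.10879

P(Region=North) = 0.054 + 0.026 + 0.063 + 0.070 + 0.026 = 0.239.
P(Brand=B | Region=North) = 0.026/0.239 = 0.10879.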